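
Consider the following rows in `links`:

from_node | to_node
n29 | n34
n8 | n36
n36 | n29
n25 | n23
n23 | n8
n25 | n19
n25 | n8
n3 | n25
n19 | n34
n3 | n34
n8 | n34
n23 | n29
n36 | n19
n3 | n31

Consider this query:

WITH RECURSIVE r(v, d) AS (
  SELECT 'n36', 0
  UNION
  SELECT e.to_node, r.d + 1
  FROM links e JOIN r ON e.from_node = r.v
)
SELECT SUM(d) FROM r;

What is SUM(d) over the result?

4

Base: (n36, d=0).
Iteration 1: edges from {n36} -> (n19, d=1), (n29, d=1).
Iteration 2: edges from {n19,n29} -> (n34, d=2). [UNION drops 1 duplicate row(s)]
Iteration 3: no outgoing edges from {n34}; recursion stops.
SUM(d) = 0 + 1 + 1 + 2 = 4.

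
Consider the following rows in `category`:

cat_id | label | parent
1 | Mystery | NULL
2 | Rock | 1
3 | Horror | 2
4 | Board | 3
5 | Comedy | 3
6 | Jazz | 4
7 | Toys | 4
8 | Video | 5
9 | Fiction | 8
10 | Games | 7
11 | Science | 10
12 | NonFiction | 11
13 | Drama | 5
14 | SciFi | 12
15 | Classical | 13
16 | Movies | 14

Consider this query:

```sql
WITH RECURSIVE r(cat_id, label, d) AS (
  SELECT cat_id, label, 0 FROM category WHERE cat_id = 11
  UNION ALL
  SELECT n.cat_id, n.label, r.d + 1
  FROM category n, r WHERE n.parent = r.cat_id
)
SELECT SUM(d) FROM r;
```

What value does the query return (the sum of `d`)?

6

Base: cat_id=11 (Science) at d 0.
Iteration 1: rows with parent in {11} -> NonFiction (id 12, d 1).
Iteration 2: rows with parent in {12} -> SciFi (id 14, d 2).
Iteration 3: rows with parent in {14} -> Movies (id 16, d 3).
Iteration 4: no rows with parent in {16}; recursion stops.
SUM(d) = 0 + 1 + 2 + 3 = 6.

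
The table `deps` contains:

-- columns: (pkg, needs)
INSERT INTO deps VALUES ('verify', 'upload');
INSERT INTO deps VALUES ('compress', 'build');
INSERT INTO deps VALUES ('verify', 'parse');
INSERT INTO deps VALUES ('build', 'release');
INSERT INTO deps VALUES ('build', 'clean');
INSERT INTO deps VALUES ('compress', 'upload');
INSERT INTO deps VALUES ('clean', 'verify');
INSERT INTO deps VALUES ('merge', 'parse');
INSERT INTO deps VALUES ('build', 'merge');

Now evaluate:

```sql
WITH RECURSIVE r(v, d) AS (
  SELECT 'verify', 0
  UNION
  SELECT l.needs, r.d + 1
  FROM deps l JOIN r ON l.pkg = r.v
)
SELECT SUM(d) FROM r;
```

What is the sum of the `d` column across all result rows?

2

Base: (verify, d=0).
Iteration 1: edges from {verify} -> (parse, d=1), (upload, d=1).
Iteration 2: no outgoing edges from {parse,upload}; recursion stops.
SUM(d) = 0 + 1 + 1 = 2.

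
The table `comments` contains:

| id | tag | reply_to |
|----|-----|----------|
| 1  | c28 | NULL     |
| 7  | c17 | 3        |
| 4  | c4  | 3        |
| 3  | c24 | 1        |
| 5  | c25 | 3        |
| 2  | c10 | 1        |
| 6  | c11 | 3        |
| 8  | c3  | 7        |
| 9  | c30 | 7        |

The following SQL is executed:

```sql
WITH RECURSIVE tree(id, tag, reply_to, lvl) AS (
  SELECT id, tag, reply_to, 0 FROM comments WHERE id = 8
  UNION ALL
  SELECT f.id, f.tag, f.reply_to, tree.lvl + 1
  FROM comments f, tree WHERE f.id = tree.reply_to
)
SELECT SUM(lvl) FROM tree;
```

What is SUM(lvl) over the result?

Base: id=8 (c3), reply_to=7, lvl 0.
Iteration 1: join on id=7 -> c17 (id 7, reply_to=3, lvl 1).
Iteration 2: join on id=3 -> c24 (id 3, reply_to=1, lvl 2).
Iteration 3: join on id=1 -> c28 (id 1, reply_to=NULL, lvl 3).
Iteration 4: reply_to is NULL; no match; recursion stops.
SUM(lvl) = 0 + 1 + 2 + 3 = 6.

6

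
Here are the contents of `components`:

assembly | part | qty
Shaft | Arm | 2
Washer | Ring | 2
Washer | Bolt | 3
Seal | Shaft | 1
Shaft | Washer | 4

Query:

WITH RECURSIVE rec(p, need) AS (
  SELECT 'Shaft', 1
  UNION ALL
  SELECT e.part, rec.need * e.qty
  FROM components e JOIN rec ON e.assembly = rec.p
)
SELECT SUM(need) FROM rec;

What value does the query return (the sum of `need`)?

Base: (Shaft, need=1).
Iteration 1: components of {Shaft} -> Arm = 1*2 = 2, Washer = 1*4 = 4.
Iteration 2: components of {Arm,Washer} -> Bolt = 4*3 = 12, Ring = 4*2 = 8.
Iteration 3: no further components; recursion stops.
SUM(need) = 1 + 2 + 4 + 8 + 12 = 27.

27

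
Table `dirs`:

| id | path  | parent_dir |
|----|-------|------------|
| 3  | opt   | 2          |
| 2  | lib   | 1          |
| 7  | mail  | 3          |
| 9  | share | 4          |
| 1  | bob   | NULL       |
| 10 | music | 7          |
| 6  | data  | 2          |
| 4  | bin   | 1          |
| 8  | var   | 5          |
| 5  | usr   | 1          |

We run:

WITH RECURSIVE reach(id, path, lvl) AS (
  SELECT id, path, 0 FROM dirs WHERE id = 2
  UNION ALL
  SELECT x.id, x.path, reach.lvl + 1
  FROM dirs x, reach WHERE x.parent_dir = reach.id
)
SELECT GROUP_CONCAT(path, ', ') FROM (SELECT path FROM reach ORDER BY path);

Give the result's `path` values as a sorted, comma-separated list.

data, lib, mail, music, opt

Base: id=2 (lib) at lvl 0.
Iteration 1: rows with parent_dir in {2} -> opt (id 3, lvl 1), data (id 6, lvl 1).
Iteration 2: rows with parent_dir in {3,6} -> mail (id 7, lvl 2).
Iteration 3: rows with parent_dir in {7} -> music (id 10, lvl 3).
Iteration 4: no rows with parent_dir in {10}; recursion stops.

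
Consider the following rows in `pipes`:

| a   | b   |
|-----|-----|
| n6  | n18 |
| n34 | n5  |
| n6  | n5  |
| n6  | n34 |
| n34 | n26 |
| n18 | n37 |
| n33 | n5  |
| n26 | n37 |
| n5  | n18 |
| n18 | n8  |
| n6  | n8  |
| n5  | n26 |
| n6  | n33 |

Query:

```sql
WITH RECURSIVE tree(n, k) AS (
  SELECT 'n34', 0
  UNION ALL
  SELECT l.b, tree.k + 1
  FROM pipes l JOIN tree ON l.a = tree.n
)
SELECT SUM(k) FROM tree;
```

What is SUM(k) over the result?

Base: (n34, k=0).
Iteration 1: edges from {n34} -> (n26, k=1), (n5, k=1).
Iteration 2: edges from {n26,n5} -> (n18, k=2), (n26, k=2), (n37, k=2).
Iteration 3: edges from {n18,n26,n37} -> (n37, k=3) x2, (n8, k=3). [UNION ALL keeps all 3 new rows, including repeats]
Iteration 4: no outgoing edges from {n37,n8}; recursion stops.
SUM(k) = 0 + 1 + 1 + 2 + 2 + 2 + 3 + 3 + 3 = 17.

17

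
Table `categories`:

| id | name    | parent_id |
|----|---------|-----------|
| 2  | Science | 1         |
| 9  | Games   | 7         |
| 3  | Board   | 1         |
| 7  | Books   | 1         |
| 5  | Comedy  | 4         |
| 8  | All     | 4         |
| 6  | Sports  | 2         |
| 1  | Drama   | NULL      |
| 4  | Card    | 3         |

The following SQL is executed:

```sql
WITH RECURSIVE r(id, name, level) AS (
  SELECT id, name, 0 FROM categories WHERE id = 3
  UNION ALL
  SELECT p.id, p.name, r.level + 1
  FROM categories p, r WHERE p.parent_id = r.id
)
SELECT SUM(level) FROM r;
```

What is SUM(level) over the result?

5

Base: id=3 (Board) at level 0.
Iteration 1: rows with parent_id in {3} -> Card (id 4, level 1).
Iteration 2: rows with parent_id in {4} -> Comedy (id 5, level 2), All (id 8, level 2).
Iteration 3: no rows with parent_id in {5,8}; recursion stops.
SUM(level) = 0 + 1 + 2 + 2 = 5.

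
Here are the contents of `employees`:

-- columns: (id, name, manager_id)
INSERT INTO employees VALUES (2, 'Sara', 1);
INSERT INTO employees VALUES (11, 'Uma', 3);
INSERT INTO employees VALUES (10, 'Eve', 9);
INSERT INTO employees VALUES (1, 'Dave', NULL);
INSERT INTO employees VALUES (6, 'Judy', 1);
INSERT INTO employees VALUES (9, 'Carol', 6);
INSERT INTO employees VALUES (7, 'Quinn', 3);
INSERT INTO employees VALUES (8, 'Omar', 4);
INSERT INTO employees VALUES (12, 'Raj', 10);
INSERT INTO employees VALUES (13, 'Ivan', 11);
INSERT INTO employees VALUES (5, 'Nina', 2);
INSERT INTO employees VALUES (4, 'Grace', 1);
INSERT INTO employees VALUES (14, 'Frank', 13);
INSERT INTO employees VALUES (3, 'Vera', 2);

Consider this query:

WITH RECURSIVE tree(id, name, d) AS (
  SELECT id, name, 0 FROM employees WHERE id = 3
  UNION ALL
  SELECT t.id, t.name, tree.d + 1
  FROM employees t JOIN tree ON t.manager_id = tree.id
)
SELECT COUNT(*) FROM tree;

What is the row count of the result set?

5

Base: id=3 (Vera) at d 0.
Iteration 1: rows with manager_id in {3} -> Quinn (id 7, d 1), Uma (id 11, d 1).
Iteration 2: rows with manager_id in {7,11} -> Ivan (id 13, d 2).
Iteration 3: rows with manager_id in {13} -> Frank (id 14, d 3).
Iteration 4: no rows with manager_id in {14}; recursion stops.
Total rows emitted: 5.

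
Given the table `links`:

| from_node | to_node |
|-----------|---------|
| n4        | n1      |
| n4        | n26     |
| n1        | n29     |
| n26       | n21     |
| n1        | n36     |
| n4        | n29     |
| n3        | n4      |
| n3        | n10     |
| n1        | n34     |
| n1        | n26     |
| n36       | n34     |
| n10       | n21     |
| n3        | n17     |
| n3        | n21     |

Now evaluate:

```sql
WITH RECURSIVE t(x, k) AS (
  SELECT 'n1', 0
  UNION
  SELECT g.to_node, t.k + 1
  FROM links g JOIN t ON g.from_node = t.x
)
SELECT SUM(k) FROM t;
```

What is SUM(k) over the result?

Base: (n1, k=0).
Iteration 1: edges from {n1} -> (n26, k=1), (n29, k=1), (n34, k=1), (n36, k=1).
Iteration 2: edges from {n26,n29,n34,n36} -> (n21, k=2), (n34, k=2).
Iteration 3: no outgoing edges from {n21,n34}; recursion stops.
SUM(k) = 0 + 1 + 1 + 1 + 1 + 2 + 2 = 8.

8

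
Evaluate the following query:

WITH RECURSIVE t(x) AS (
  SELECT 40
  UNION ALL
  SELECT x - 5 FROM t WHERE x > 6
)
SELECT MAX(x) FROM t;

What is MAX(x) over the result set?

40

Base: x=40.
Iteration 1: 40 > 6 holds -> x = 40 - 5 = 35.
Iteration 2: 35 > 6 holds -> x = 35 - 5 = 30.
Iteration 3: 30 > 6 holds -> x = 30 - 5 = 25.
Iteration 4: 25 > 6 holds -> x = 25 - 5 = 20.
Iteration 5: 20 > 6 holds -> x = 20 - 5 = 15.
Iteration 6: 15 > 6 holds -> x = 15 - 5 = 10.
Iteration 7: 10 > 6 holds -> x = 10 - 5 = 5.
Iteration 8: 5 > 6 fails; recursion stops.
x values: 40, 35, 30, 25, 20, 15, 10, 5; the maximum is 40.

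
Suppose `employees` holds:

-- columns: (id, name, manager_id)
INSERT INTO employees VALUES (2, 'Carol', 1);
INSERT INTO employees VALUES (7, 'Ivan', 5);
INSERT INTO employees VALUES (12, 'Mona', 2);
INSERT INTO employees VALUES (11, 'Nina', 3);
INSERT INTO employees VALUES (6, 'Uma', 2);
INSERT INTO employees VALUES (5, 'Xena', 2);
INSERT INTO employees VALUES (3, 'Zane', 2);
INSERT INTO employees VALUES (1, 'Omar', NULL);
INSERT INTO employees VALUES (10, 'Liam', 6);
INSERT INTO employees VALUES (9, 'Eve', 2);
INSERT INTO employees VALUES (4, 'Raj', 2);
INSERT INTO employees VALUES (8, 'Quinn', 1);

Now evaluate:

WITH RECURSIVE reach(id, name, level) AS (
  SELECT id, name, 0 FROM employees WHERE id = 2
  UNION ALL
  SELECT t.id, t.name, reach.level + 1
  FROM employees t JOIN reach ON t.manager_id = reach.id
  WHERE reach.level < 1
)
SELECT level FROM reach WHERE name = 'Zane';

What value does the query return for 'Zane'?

Base: id=2 (Carol) at level 0.
Iteration 1: rows with manager_id in {2} -> Zane (id 3, level 1), Raj (id 4, level 1), Xena (id 5, level 1), Uma (id 6, level 1), Eve (id 9, level 1), Mona (id 12, level 1).
Iteration 2: level < 1 fails for all current rows; recursion stops.

1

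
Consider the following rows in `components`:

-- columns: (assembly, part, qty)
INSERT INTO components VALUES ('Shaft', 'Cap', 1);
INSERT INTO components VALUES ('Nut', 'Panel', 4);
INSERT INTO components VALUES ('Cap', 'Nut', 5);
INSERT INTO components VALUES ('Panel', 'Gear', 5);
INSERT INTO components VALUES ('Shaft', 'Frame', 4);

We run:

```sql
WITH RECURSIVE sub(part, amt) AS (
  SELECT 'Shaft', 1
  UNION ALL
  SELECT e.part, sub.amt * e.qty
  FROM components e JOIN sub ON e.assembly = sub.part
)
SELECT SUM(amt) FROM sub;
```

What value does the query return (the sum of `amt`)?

131

Base: (Shaft, amt=1).
Iteration 1: components of {Shaft} -> Cap = 1*1 = 1, Frame = 1*4 = 4.
Iteration 2: components of {Cap,Frame} -> Nut = 1*5 = 5.
Iteration 3: components of {Nut} -> Panel = 5*4 = 20.
Iteration 4: components of {Panel} -> Gear = 20*5 = 100.
Iteration 5: no further components; recursion stops.
SUM(amt) = 1 + 1 + 4 + 5 + 20 + 100 = 131.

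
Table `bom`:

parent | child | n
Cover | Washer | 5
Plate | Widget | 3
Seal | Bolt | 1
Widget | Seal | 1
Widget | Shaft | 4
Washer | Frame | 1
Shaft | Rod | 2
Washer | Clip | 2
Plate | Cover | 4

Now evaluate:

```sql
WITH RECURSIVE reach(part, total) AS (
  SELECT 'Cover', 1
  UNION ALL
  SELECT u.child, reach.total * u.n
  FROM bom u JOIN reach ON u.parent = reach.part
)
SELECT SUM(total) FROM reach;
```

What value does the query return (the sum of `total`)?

21

Base: (Cover, total=1).
Iteration 1: components of {Cover} -> Washer = 1*5 = 5.
Iteration 2: components of {Washer} -> Clip = 5*2 = 10, Frame = 5*1 = 5.
Iteration 3: no further components; recursion stops.
SUM(total) = 1 + 5 + 10 + 5 = 21.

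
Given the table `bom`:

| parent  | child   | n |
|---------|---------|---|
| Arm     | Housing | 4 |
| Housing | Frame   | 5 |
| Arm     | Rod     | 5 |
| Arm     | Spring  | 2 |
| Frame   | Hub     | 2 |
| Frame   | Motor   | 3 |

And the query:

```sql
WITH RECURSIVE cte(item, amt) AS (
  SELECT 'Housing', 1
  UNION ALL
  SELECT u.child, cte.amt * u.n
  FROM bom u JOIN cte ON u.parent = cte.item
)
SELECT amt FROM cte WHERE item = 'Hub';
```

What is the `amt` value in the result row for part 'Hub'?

Base: (Housing, amt=1).
Iteration 1: components of {Housing} -> Frame = 1*5 = 5.
Iteration 2: components of {Frame} -> Hub = 5*2 = 10, Motor = 5*3 = 15.
Iteration 3: no further components; recursion stops.

10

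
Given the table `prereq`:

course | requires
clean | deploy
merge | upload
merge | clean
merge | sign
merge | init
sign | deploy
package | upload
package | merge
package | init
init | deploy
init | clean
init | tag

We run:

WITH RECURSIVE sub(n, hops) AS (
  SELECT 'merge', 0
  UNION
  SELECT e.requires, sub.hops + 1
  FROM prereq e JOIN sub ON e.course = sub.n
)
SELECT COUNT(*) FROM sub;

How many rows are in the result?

Base: (merge, hops=0).
Iteration 1: edges from {merge} -> (clean, hops=1), (init, hops=1), (sign, hops=1), (upload, hops=1).
Iteration 2: edges from {clean,init,sign,upload} -> (clean, hops=2), (deploy, hops=2), (tag, hops=2). [UNION drops 2 duplicate row(s)]
Iteration 3: edges from {clean,deploy,tag} -> (deploy, hops=3).
Iteration 4: no outgoing edges from {deploy}; recursion stops.
Total rows emitted: 9.

9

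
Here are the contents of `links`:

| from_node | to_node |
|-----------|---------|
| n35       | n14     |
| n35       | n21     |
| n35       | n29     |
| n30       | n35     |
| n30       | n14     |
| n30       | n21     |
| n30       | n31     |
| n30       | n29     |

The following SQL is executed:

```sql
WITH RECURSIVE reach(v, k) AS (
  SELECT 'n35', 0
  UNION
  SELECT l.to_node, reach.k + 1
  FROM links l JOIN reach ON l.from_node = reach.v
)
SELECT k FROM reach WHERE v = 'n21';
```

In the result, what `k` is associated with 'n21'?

1

Base: (n35, k=0).
Iteration 1: edges from {n35} -> (n14, k=1), (n21, k=1), (n29, k=1).
Iteration 2: no outgoing edges from {n14,n21,n29}; recursion stops.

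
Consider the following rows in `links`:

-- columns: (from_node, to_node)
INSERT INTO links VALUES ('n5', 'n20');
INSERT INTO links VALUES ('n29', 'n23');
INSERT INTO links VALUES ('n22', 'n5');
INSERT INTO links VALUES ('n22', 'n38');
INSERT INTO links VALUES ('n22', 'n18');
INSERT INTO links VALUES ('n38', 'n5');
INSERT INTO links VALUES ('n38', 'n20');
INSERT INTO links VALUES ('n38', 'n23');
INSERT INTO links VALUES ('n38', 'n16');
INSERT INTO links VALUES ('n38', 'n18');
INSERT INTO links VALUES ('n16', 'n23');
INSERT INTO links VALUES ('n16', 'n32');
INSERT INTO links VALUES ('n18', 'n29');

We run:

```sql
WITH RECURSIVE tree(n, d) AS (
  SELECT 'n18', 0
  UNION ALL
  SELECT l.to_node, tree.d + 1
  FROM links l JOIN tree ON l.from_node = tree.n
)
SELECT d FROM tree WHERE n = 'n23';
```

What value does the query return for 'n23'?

Base: (n18, d=0).
Iteration 1: edges from {n18} -> (n29, d=1).
Iteration 2: edges from {n29} -> (n23, d=2).
Iteration 3: no outgoing edges from {n23}; recursion stops.

2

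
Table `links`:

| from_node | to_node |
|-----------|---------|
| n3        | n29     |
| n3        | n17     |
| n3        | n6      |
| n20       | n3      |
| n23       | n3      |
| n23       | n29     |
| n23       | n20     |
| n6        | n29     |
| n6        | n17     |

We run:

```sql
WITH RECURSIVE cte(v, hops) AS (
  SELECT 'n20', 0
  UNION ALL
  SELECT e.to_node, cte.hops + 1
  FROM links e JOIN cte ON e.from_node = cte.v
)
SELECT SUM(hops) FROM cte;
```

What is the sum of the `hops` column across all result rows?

Base: (n20, hops=0).
Iteration 1: edges from {n20} -> (n3, hops=1).
Iteration 2: edges from {n3} -> (n17, hops=2), (n29, hops=2), (n6, hops=2).
Iteration 3: edges from {n17,n29,n6} -> (n17, hops=3), (n29, hops=3).
Iteration 4: no outgoing edges from {n17,n29}; recursion stops.
SUM(hops) = 0 + 1 + 2 + 2 + 2 + 3 + 3 = 13.

13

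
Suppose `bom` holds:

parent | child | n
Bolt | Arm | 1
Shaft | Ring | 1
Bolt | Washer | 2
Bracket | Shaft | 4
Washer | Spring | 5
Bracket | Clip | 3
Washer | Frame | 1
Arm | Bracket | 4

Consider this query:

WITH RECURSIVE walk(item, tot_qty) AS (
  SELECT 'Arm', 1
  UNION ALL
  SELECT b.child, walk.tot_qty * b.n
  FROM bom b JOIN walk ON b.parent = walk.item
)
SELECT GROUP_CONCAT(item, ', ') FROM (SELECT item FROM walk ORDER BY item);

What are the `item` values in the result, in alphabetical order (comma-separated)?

Base: (Arm, tot_qty=1).
Iteration 1: components of {Arm} -> Bracket = 1*4 = 4.
Iteration 2: components of {Bracket} -> Clip = 4*3 = 12, Shaft = 4*4 = 16.
Iteration 3: components of {Clip,Shaft} -> Ring = 16*1 = 16.
Iteration 4: no further components; recursion stops.

Arm, Bracket, Clip, Ring, Shaft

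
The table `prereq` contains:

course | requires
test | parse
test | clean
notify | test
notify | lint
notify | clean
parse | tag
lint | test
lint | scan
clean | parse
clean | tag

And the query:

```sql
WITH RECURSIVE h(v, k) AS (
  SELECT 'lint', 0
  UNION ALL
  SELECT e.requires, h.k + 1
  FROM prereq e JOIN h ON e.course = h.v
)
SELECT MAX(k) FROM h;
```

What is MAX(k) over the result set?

Base: (lint, k=0).
Iteration 1: edges from {lint} -> (scan, k=1), (test, k=1).
Iteration 2: edges from {scan,test} -> (clean, k=2), (parse, k=2).
Iteration 3: edges from {clean,parse} -> (parse, k=3), (tag, k=3) x2. [UNION ALL keeps all 3 new rows, including repeats]
Iteration 4: edges from {parse,tag} -> (tag, k=4).
Iteration 5: no outgoing edges from {tag}; recursion stops.
k values: 0, 1, 1, 2, 2, 3, 3, 3, 4; the maximum is 4.

4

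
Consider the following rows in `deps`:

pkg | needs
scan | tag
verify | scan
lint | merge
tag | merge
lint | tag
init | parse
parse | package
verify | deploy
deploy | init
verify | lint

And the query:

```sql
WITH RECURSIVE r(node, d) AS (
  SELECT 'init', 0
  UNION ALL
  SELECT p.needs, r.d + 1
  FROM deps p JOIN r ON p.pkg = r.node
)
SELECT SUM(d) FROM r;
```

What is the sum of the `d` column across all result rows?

3

Base: (init, d=0).
Iteration 1: edges from {init} -> (parse, d=1).
Iteration 2: edges from {parse} -> (package, d=2).
Iteration 3: no outgoing edges from {package}; recursion stops.
SUM(d) = 0 + 1 + 2 = 3.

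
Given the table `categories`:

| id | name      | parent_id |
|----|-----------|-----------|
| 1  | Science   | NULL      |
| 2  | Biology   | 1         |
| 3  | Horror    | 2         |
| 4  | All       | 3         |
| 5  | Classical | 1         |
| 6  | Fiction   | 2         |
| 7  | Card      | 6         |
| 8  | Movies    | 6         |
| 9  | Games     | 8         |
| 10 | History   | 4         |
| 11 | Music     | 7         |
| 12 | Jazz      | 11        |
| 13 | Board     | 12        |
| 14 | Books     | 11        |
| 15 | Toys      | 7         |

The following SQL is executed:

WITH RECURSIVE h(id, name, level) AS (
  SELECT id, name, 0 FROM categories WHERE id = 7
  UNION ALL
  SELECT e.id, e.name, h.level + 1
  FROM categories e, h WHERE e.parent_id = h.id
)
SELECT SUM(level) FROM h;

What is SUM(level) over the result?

9

Base: id=7 (Card) at level 0.
Iteration 1: rows with parent_id in {7} -> Music (id 11, level 1), Toys (id 15, level 1).
Iteration 2: rows with parent_id in {11,15} -> Jazz (id 12, level 2), Books (id 14, level 2).
Iteration 3: rows with parent_id in {12,14} -> Board (id 13, level 3).
Iteration 4: no rows with parent_id in {13}; recursion stops.
SUM(level) = 0 + 1 + 1 + 2 + 2 + 3 = 9.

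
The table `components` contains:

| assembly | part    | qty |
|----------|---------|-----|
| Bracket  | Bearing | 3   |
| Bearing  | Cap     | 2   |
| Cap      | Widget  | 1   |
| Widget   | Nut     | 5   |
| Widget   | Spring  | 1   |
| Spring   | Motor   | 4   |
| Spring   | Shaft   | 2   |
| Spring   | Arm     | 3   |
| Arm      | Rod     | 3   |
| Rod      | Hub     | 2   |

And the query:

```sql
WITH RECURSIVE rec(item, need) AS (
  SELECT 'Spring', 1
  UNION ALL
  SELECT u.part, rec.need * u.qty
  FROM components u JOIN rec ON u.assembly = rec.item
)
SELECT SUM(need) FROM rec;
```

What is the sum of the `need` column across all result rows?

37

Base: (Spring, need=1).
Iteration 1: components of {Spring} -> Arm = 1*3 = 3, Motor = 1*4 = 4, Shaft = 1*2 = 2.
Iteration 2: components of {Arm,Motor,Shaft} -> Rod = 3*3 = 9.
Iteration 3: components of {Rod} -> Hub = 9*2 = 18.
Iteration 4: no further components; recursion stops.
SUM(need) = 1 + 4 + 2 + 3 + 9 + 18 = 37.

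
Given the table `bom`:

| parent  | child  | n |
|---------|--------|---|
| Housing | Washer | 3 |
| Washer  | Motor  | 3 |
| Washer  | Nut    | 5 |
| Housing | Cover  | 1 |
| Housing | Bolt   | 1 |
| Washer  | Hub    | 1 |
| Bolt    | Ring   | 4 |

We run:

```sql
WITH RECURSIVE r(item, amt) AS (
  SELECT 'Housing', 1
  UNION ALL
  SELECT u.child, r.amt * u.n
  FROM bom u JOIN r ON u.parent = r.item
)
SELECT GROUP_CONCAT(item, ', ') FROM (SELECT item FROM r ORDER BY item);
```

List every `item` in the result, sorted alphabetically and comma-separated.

Bolt, Cover, Housing, Hub, Motor, Nut, Ring, Washer

Base: (Housing, amt=1).
Iteration 1: components of {Housing} -> Bolt = 1*1 = 1, Cover = 1*1 = 1, Washer = 1*3 = 3.
Iteration 2: components of {Bolt,Cover,Washer} -> Hub = 3*1 = 3, Motor = 3*3 = 9, Nut = 3*5 = 15, Ring = 1*4 = 4.
Iteration 3: no further components; recursion stops.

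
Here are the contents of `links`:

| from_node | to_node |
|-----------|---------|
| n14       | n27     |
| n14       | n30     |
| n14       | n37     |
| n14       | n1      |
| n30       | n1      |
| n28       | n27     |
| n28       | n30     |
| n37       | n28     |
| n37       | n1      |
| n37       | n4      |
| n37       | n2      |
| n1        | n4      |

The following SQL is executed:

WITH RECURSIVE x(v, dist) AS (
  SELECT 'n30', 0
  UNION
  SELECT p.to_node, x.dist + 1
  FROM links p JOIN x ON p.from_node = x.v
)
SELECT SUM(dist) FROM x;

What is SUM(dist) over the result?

3

Base: (n30, dist=0).
Iteration 1: edges from {n30} -> (n1, dist=1).
Iteration 2: edges from {n1} -> (n4, dist=2).
Iteration 3: no outgoing edges from {n4}; recursion stops.
SUM(dist) = 0 + 1 + 2 = 3.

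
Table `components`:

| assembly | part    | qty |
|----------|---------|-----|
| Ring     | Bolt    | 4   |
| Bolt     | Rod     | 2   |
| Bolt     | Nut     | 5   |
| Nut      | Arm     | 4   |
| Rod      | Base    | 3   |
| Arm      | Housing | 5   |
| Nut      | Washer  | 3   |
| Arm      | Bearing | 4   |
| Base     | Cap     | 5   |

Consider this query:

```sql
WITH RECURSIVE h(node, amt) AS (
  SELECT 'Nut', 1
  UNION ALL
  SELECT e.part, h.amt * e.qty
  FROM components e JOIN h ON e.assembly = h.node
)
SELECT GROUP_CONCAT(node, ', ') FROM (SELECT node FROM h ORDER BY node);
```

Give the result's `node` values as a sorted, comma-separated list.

Arm, Bearing, Housing, Nut, Washer

Base: (Nut, amt=1).
Iteration 1: components of {Nut} -> Arm = 1*4 = 4, Washer = 1*3 = 3.
Iteration 2: components of {Arm,Washer} -> Bearing = 4*4 = 16, Housing = 4*5 = 20.
Iteration 3: no further components; recursion stops.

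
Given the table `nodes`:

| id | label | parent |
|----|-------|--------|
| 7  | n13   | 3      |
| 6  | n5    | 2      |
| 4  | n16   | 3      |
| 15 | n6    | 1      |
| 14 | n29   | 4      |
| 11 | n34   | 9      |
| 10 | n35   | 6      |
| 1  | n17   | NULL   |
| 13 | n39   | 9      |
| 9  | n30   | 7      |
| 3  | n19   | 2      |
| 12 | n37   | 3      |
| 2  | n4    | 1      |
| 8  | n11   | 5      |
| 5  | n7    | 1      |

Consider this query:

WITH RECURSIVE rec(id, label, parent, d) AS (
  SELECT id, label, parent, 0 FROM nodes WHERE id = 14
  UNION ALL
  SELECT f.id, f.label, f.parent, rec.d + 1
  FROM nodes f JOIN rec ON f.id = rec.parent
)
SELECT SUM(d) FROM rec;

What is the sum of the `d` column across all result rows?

10

Base: id=14 (n29), parent=4, d 0.
Iteration 1: join on id=4 -> n16 (id 4, parent=3, d 1).
Iteration 2: join on id=3 -> n19 (id 3, parent=2, d 2).
Iteration 3: join on id=2 -> n4 (id 2, parent=1, d 3).
Iteration 4: join on id=1 -> n17 (id 1, parent=NULL, d 4).
Iteration 5: parent is NULL; no match; recursion stops.
SUM(d) = 0 + 1 + 2 + 3 + 4 = 10.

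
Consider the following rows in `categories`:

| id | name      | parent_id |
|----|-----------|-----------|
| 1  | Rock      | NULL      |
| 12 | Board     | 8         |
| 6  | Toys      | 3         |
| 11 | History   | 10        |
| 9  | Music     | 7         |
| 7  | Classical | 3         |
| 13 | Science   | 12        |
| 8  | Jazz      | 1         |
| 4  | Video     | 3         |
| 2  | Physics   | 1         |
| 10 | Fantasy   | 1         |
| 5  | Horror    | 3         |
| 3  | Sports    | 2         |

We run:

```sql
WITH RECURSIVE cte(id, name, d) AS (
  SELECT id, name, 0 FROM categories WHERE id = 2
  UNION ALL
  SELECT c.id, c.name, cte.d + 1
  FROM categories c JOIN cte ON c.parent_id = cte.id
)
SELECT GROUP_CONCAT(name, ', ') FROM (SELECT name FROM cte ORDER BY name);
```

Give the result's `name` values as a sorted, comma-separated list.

Base: id=2 (Physics) at d 0.
Iteration 1: rows with parent_id in {2} -> Sports (id 3, d 1).
Iteration 2: rows with parent_id in {3} -> Video (id 4, d 2), Horror (id 5, d 2), Toys (id 6, d 2), Classical (id 7, d 2).
Iteration 3: rows with parent_id in {4,5,6,7} -> Music (id 9, d 3).
Iteration 4: no rows with parent_id in {9}; recursion stops.

Classical, Horror, Music, Physics, Sports, Toys, Video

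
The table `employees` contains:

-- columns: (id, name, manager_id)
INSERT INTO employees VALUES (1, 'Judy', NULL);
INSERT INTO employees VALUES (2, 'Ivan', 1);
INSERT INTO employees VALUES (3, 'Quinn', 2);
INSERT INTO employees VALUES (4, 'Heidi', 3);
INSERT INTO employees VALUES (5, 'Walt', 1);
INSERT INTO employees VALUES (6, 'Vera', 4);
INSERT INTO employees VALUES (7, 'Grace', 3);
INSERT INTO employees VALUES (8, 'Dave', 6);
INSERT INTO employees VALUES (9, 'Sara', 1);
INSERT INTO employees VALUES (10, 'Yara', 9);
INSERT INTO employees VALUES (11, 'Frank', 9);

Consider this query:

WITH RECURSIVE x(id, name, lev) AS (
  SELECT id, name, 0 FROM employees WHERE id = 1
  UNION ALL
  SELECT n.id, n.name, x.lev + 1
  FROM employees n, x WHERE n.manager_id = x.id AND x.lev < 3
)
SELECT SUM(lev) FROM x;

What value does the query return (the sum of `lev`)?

15

Base: id=1 (Judy) at lev 0.
Iteration 1: rows with manager_id in {1} -> Ivan (id 2, lev 1), Walt (id 5, lev 1), Sara (id 9, lev 1).
Iteration 2: rows with manager_id in {2,5,9} -> Quinn (id 3, lev 2), Yara (id 10, lev 2), Frank (id 11, lev 2).
Iteration 3: rows with manager_id in {3,10,11} -> Heidi (id 4, lev 3), Grace (id 7, lev 3).
Iteration 4: lev < 3 fails for all current rows; recursion stops.
SUM(lev) = 0 + 1 + 1 + 1 + 2 + 2 + 2 + 3 + 3 = 15.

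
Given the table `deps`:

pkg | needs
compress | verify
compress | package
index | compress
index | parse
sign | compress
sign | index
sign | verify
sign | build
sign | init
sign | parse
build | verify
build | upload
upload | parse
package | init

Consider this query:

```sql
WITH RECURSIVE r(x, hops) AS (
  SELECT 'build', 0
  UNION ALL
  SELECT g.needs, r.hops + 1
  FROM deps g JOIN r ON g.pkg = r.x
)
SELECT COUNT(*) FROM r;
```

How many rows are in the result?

Base: (build, hops=0).
Iteration 1: edges from {build} -> (upload, hops=1), (verify, hops=1).
Iteration 2: edges from {upload,verify} -> (parse, hops=2).
Iteration 3: no outgoing edges from {parse}; recursion stops.
Total rows emitted: 4.

4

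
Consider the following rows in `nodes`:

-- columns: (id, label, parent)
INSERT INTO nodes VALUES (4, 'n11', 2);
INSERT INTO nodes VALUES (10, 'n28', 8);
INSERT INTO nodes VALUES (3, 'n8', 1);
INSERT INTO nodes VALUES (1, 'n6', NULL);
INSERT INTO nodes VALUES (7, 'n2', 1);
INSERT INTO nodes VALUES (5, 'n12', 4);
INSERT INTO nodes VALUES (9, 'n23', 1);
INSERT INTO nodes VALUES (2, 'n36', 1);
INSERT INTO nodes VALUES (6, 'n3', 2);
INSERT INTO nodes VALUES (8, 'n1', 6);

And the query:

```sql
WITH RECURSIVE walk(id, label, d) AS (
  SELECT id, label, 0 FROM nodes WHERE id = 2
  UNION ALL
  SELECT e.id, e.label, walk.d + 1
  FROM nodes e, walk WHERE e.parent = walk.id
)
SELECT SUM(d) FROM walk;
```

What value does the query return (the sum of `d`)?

9

Base: id=2 (n36) at d 0.
Iteration 1: rows with parent in {2} -> n11 (id 4, d 1), n3 (id 6, d 1).
Iteration 2: rows with parent in {4,6} -> n12 (id 5, d 2), n1 (id 8, d 2).
Iteration 3: rows with parent in {5,8} -> n28 (id 10, d 3).
Iteration 4: no rows with parent in {10}; recursion stops.
SUM(d) = 0 + 1 + 1 + 2 + 2 + 3 = 9.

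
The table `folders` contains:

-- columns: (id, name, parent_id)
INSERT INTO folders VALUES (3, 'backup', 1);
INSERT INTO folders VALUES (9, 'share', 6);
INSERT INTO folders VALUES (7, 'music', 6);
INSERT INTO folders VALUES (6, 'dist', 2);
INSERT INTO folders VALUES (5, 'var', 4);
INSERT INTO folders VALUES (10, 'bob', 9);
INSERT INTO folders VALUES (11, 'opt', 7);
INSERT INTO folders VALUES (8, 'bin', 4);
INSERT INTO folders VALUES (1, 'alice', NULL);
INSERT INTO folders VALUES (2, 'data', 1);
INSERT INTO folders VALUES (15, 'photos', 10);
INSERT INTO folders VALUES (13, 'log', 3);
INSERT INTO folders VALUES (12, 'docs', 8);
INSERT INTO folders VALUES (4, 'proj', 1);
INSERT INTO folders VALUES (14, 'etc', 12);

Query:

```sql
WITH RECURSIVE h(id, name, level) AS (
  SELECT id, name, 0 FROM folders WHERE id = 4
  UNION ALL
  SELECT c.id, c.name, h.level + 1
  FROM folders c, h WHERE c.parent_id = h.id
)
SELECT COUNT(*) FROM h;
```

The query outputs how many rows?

5

Base: id=4 (proj) at level 0.
Iteration 1: rows with parent_id in {4} -> var (id 5, level 1), bin (id 8, level 1).
Iteration 2: rows with parent_id in {5,8} -> docs (id 12, level 2).
Iteration 3: rows with parent_id in {12} -> etc (id 14, level 3).
Iteration 4: no rows with parent_id in {14}; recursion stops.
Total rows emitted: 5.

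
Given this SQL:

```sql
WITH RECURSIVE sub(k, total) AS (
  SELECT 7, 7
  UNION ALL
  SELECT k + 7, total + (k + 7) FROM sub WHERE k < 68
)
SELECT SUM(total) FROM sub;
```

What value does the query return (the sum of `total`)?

Base: k=7, total=7.
Iteration 1: 7 < 68 holds -> k = 7 + 7 = 14, total = 7 + 14 = 21.
Iteration 2: 14 < 68 holds -> k = 14 + 7 = 21, total = 21 + 21 = 42.
Iteration 3: 21 < 68 holds -> k = 21 + 7 = 28, total = 42 + 28 = 70.
Iteration 4: 28 < 68 holds -> k = 28 + 7 = 35, total = 70 + 35 = 105.
Iteration 5: 35 < 68 holds -> k = 35 + 7 = 42, total = 105 + 42 = 147.
Iteration 6: 42 < 68 holds -> k = 42 + 7 = 49, total = 147 + 49 = 196.
Iteration 7: 49 < 68 holds -> k = 49 + 7 = 56, total = 196 + 56 = 252.
Iteration 8: 56 < 68 holds -> k = 56 + 7 = 63, total = 252 + 63 = 315.
Iteration 9: 63 < 68 holds -> k = 63 + 7 = 70, total = 315 + 70 = 385.
Iteration 10: 70 < 68 fails; recursion stops.
SUM(total) = 7 + 21 + 42 + 70 + 105 + 147 + 196 + 252 + 315 + 385 = 1540.

1540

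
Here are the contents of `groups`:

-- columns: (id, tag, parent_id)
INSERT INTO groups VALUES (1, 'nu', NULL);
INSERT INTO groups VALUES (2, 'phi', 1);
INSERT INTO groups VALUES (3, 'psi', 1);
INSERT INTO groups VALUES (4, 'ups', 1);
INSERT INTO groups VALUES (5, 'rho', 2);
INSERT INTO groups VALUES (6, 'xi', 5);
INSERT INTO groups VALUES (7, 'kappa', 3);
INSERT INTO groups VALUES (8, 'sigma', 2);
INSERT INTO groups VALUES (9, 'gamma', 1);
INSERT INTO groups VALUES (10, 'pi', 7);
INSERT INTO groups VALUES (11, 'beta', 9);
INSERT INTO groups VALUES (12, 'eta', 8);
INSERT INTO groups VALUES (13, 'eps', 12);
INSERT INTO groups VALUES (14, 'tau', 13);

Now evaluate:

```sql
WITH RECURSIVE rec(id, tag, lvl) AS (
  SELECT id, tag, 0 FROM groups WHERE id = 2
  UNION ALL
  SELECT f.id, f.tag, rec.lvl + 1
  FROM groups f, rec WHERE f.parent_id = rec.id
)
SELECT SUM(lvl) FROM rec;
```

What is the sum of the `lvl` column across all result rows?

Base: id=2 (phi) at lvl 0.
Iteration 1: rows with parent_id in {2} -> rho (id 5, lvl 1), sigma (id 8, lvl 1).
Iteration 2: rows with parent_id in {5,8} -> xi (id 6, lvl 2), eta (id 12, lvl 2).
Iteration 3: rows with parent_id in {6,12} -> eps (id 13, lvl 3).
Iteration 4: rows with parent_id in {13} -> tau (id 14, lvl 4).
Iteration 5: no rows with parent_id in {14}; recursion stops.
SUM(lvl) = 0 + 1 + 1 + 2 + 2 + 3 + 4 = 13.

13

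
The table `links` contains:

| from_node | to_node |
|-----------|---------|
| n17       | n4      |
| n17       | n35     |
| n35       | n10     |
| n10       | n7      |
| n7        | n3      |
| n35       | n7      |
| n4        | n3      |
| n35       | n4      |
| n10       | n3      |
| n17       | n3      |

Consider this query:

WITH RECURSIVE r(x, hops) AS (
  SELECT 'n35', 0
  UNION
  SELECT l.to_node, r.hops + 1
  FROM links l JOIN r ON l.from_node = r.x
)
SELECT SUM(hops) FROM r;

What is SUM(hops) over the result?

10

Base: (n35, hops=0).
Iteration 1: edges from {n35} -> (n10, hops=1), (n4, hops=1), (n7, hops=1).
Iteration 2: edges from {n10,n4,n7} -> (n3, hops=2), (n7, hops=2). [UNION drops 2 duplicate row(s)]
Iteration 3: edges from {n3,n7} -> (n3, hops=3).
Iteration 4: no outgoing edges from {n3}; recursion stops.
SUM(hops) = 0 + 1 + 1 + 1 + 2 + 2 + 3 = 10.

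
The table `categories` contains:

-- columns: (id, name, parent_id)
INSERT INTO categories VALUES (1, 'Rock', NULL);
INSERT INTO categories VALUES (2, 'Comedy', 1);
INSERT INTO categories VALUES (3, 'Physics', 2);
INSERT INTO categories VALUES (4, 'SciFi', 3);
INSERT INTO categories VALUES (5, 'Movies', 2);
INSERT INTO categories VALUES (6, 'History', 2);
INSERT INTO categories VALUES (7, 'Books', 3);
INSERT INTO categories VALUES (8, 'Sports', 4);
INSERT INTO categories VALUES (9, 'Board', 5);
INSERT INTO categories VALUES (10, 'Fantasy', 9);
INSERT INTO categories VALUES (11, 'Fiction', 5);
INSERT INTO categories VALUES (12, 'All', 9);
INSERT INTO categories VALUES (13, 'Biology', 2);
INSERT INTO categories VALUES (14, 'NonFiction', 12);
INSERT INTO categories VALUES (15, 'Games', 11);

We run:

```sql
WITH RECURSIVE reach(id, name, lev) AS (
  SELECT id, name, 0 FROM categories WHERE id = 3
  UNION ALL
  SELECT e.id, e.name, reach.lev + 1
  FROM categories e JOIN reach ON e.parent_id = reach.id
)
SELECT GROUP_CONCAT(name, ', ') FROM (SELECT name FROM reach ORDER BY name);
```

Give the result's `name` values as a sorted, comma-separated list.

Base: id=3 (Physics) at lev 0.
Iteration 1: rows with parent_id in {3} -> SciFi (id 4, lev 1), Books (id 7, lev 1).
Iteration 2: rows with parent_id in {4,7} -> Sports (id 8, lev 2).
Iteration 3: no rows with parent_id in {8}; recursion stops.

Books, Physics, SciFi, Sports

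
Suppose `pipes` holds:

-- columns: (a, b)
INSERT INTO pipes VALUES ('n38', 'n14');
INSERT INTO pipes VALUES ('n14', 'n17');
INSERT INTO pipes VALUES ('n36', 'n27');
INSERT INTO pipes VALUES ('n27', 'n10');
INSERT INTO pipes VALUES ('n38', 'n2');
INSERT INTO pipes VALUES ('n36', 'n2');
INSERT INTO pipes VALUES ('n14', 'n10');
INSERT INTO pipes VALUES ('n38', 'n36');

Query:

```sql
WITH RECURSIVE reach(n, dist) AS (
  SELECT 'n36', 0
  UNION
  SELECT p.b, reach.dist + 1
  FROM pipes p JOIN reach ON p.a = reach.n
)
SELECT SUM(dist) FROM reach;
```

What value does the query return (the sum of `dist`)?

4

Base: (n36, dist=0).
Iteration 1: edges from {n36} -> (n2, dist=1), (n27, dist=1).
Iteration 2: edges from {n2,n27} -> (n10, dist=2).
Iteration 3: no outgoing edges from {n10}; recursion stops.
SUM(dist) = 0 + 1 + 1 + 2 = 4.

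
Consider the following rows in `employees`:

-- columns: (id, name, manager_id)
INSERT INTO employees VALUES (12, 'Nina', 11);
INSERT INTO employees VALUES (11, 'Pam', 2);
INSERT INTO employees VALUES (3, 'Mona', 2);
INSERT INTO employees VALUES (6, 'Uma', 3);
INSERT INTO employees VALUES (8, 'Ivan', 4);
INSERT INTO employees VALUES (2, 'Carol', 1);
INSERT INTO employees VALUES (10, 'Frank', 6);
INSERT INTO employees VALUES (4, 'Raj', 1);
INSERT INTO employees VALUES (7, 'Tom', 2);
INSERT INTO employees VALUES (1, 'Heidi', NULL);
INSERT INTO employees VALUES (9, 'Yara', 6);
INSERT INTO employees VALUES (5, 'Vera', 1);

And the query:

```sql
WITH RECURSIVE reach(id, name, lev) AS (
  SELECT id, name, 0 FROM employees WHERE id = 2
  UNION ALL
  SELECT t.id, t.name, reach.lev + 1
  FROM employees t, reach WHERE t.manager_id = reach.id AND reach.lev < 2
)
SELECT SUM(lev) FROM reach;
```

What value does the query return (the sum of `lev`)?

7

Base: id=2 (Carol) at lev 0.
Iteration 1: rows with manager_id in {2} -> Mona (id 3, lev 1), Tom (id 7, lev 1), Pam (id 11, lev 1).
Iteration 2: rows with manager_id in {3,7,11} -> Uma (id 6, lev 2), Nina (id 12, lev 2).
Iteration 3: lev < 2 fails for all current rows; recursion stops.
SUM(lev) = 0 + 1 + 1 + 1 + 2 + 2 = 7.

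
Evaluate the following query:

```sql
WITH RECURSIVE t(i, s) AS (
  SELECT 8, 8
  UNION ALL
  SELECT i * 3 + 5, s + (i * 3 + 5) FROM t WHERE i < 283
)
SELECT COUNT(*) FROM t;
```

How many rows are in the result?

5

Base: i=8, s=8.
Iteration 1: 8 < 283 holds -> i = 8 * 3 + 5 = 29, s = 8 + 29 = 37.
Iteration 2: 29 < 283 holds -> i = 29 * 3 + 5 = 92, s = 37 + 92 = 129.
Iteration 3: 92 < 283 holds -> i = 92 * 3 + 5 = 281, s = 129 + 281 = 410.
Iteration 4: 281 < 283 holds -> i = 281 * 3 + 5 = 848, s = 410 + 848 = 1258.
Iteration 5: 848 < 283 fails; recursion stops.
Total rows emitted: 5.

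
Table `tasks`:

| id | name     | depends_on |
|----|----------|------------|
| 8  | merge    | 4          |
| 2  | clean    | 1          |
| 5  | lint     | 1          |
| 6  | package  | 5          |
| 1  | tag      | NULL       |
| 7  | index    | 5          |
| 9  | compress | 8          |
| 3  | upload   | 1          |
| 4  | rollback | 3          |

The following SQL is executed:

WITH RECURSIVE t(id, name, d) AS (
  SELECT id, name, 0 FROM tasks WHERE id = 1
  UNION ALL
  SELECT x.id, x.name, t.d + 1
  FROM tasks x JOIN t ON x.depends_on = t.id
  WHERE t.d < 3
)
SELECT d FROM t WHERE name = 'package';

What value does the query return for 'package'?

Base: id=1 (tag) at d 0.
Iteration 1: rows with depends_on in {1} -> clean (id 2, d 1), upload (id 3, d 1), lint (id 5, d 1).
Iteration 2: rows with depends_on in {2,3,5} -> rollback (id 4, d 2), package (id 6, d 2), index (id 7, d 2).
Iteration 3: rows with depends_on in {4,6,7} -> merge (id 8, d 3).
Iteration 4: d < 3 fails for all current rows; recursion stops.

2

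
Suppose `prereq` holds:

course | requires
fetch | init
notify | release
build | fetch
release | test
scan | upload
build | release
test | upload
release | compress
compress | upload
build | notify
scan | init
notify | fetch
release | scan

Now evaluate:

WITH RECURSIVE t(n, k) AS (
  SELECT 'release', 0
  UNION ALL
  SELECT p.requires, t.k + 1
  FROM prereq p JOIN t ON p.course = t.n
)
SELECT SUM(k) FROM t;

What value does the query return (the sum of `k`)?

11

Base: (release, k=0).
Iteration 1: edges from {release} -> (compress, k=1), (scan, k=1), (test, k=1).
Iteration 2: edges from {compress,scan,test} -> (init, k=2), (upload, k=2) x3. [UNION ALL keeps all 4 new rows, including repeats]
Iteration 3: no outgoing edges from {init,upload}; recursion stops.
SUM(k) = 0 + 1 + 1 + 1 + 2 + 2 + 2 + 2 = 11.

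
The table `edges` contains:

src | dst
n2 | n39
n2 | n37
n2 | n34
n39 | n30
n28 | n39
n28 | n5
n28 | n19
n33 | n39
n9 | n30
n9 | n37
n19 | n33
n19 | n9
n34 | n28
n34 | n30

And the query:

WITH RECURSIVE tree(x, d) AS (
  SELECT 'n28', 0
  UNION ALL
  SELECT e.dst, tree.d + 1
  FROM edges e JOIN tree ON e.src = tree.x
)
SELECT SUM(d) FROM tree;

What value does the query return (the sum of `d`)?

Base: (n28, d=0).
Iteration 1: edges from {n28} -> (n19, d=1), (n39, d=1), (n5, d=1).
Iteration 2: edges from {n19,n39,n5} -> (n30, d=2), (n33, d=2), (n9, d=2).
Iteration 3: edges from {n30,n33,n9} -> (n30, d=3), (n37, d=3), (n39, d=3).
Iteration 4: edges from {n30,n37,n39} -> (n30, d=4).
Iteration 5: no outgoing edges from {n30}; recursion stops.
SUM(d) = 0 + 1 + 1 + 1 + 2 + 2 + 2 + 3 + 3 + 3 + 4 = 22.

22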